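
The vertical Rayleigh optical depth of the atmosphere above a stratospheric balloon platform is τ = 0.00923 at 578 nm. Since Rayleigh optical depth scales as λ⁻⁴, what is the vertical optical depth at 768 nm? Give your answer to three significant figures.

τ(768 nm) = τ(578 nm) × (578/768)⁴ = 0.00923 × (0.7526)⁴ = 0.00923 × 0.3208 = 0.0030.

0.00296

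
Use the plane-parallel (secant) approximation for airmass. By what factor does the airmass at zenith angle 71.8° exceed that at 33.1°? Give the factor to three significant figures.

2.68

X(71.8°)/X(33.1°) = sec 71.8° / sec 33.1° = cos 33.1° / cos 71.8° = 0.8377/0.3123 = 2.6821.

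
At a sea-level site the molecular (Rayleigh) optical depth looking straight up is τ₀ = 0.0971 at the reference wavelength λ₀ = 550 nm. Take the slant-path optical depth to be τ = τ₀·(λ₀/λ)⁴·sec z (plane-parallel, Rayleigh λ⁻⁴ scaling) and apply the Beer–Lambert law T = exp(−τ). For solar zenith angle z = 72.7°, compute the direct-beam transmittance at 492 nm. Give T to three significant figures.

sec 72.7° = 3.3628.
τ = 0.0971 × (550/492)⁴ × 3.3628 = 0.0971 × 1.5617 × 3.3628 = 0.5099.
T = exp(−0.5099) = 0.6005.

0.601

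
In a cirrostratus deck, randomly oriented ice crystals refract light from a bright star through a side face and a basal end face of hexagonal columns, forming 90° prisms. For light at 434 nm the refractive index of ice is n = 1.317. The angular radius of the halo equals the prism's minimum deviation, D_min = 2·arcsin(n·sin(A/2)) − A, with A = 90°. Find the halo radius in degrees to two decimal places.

47.26°

n·sin(A/2) = 1.317 × sin 45° = 1.317 × 0.7071 = 0.9313.
D_min = 2·arcsin(0.9313) − 90° = 2 × 68.632° − 90° = 47.264°.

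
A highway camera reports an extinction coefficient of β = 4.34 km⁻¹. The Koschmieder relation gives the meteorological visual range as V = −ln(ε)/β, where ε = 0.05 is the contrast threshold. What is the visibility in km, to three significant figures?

0.690 km

V = −ln(0.05) / 4.34 = 2.996 / 4.34 = 0.6903 km.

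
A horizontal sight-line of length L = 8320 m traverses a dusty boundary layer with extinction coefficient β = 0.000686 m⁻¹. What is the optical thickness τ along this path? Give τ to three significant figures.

τ = β·L = 0.000686 × 8320 = 5.7075.

5.71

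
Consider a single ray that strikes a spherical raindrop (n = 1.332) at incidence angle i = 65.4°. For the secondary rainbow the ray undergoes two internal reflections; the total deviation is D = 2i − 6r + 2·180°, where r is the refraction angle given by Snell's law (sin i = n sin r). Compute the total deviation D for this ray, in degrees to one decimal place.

sin r = sin 65.4° / 1.332 = 0.9092/1.332 = 0.6826; r = 43.05°.
D = 2·65.4° − 6·43.05° + 2·180° = 130.80° − 258.29° + 360° = 232.51°.

232.5°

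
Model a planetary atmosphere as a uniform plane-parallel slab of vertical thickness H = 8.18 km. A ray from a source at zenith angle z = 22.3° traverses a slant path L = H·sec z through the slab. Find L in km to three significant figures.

sec z = 1/cos 22.3° = 1.0808.
L = 8.18 × 1.0808 = 8.841 km.

8.84 km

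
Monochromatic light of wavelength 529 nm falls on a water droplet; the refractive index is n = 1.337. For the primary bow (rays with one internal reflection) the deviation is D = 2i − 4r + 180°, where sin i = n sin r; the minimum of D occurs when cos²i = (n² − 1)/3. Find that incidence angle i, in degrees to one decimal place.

59.2°

cos²i = (1.337² − 1)/3 = (1.78757 − 1)/3 = 0.26252.
cos i = 0.51237, so i = 59.178°.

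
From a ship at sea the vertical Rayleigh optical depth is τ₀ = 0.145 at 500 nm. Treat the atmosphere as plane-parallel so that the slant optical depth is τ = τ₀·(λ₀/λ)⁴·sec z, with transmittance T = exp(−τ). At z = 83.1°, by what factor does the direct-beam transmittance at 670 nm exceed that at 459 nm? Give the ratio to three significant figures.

3.76

Airmass: sec 83.1° = 8.3238.
τ(670 nm) = 0.145 × (500/670)⁴ × 8.3238 = 0.145 × 0.3102 × 8.3238 = 0.3743.
τ(459 nm) = 0.145 × (500/459)⁴ × 8.3238 = 0.145 × 1.4081 × 8.3238 = 1.6995.
T(670)/T(459) = exp(τ_B − τ_A) = exp(1.3252) = 3.7628.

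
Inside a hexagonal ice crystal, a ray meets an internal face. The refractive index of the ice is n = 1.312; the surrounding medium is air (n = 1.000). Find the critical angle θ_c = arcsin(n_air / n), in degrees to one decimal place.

sin θ_c = n_air / n = 1.000 / 1.312 = 0.7622.
θ_c = arcsin(0.7622) = 49.66°.

49.7°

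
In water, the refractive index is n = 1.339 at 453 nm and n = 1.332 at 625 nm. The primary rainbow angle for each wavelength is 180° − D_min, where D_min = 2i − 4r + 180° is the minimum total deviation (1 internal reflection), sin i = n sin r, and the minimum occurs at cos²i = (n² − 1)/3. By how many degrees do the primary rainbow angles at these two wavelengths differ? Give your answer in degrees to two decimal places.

At 453 nm (n = 1.339): cos²i = 0.26431 → i = 59.062°, r = 39.834°, D_min = 138.786°, rainbow angle = 41.214°.
At 625 nm (n = 1.332): cos²i = 0.25807 → i = 59.469°, r = 40.290°, D_min = 137.776°, rainbow angle = 42.224°.
Angular width = |41.214° − 42.224°| = 1.010°.

1.01°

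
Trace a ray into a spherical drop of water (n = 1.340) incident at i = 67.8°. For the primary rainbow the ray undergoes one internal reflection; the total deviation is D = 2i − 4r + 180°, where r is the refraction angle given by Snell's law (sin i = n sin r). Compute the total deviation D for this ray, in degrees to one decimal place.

sin r = sin 67.8° / 1.340 = 0.9259/1.340 = 0.6909; r = 43.71°.
D = 2·67.8° − 4·43.71° + 180° = 135.60° − 174.82° + 180° = 140.78°.

140.8°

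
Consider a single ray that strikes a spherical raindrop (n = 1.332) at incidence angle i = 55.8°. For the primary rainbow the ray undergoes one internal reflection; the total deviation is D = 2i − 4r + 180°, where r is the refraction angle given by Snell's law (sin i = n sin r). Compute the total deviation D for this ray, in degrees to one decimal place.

sin r = sin 55.8° / 1.332 = 0.8271/1.332 = 0.6209; r = 38.38°.
D = 2·55.8° − 4·38.38° + 180° = 111.60° − 153.54° + 180° = 138.06°.

138.1°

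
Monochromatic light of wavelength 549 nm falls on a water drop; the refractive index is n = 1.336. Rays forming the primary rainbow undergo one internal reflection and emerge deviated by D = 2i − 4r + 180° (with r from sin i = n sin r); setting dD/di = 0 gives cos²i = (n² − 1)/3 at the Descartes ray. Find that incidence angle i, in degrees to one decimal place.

cos²i = (1.336² − 1)/3 = (1.78490 − 1)/3 = 0.26163.
cos i = 0.51150, so i = 59.236°.

59.2°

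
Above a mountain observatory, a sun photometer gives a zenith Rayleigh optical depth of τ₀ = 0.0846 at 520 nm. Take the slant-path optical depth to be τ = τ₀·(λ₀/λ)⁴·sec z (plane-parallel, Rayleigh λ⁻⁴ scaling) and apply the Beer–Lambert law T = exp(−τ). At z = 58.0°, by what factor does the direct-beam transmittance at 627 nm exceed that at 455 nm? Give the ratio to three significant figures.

1.22

Airmass: sec 58.0° = 1.8871.
τ(627 nm) = 0.0846 × (520/627)⁴ × 1.8871 = 0.0846 × 0.4731 × 1.8871 = 0.0755.
τ(455 nm) = 0.0846 × (520/455)⁴ × 1.8871 = 0.0846 × 1.7060 × 1.8871 = 0.2724.
T(627)/T(455) = exp(τ_B − τ_A) = exp(0.1968) = 1.2175.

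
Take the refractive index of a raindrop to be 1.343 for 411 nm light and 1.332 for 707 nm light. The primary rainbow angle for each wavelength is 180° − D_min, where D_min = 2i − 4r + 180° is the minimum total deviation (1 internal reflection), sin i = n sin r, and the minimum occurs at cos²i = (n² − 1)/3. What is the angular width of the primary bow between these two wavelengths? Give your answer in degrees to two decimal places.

1.58°

At 411 nm (n = 1.343): cos²i = 0.26788 → i = 58.830°, r = 39.577°, D_min = 139.354°, rainbow angle = 40.646°.
At 707 nm (n = 1.332): cos²i = 0.25807 → i = 59.469°, r = 40.290°, D_min = 137.776°, rainbow angle = 42.224°.
Angular width = |40.646° − 42.224°| = 1.578°.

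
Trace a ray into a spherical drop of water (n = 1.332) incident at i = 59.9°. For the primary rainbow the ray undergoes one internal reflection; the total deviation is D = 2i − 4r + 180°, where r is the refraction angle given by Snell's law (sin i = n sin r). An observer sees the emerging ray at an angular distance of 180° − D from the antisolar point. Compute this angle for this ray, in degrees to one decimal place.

sin r = sin 59.9° / 1.332 = 0.8652/1.332 = 0.6495; r = 40.50°.
D = 2·59.9° − 4·40.50° + 180° = 119.80° − 162.02° + 180° = 137.78°.
Angle from antisolar point = 180° − D = 42.22°.

42.2°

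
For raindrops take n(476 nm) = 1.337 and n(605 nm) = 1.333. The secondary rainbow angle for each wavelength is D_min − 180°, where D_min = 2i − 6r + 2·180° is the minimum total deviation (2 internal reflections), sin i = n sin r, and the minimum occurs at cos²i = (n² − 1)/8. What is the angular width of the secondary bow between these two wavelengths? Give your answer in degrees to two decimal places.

At 476 nm (n = 1.337): cos²i = 0.09845 → i = 71.714°, r = 45.249°, D_min = 231.934°, rainbow angle = 51.934°.
At 605 nm (n = 1.333): cos²i = 0.09711 → i = 71.843°, r = 45.466°, D_min = 230.891°, rainbow angle = 50.891°.
Angular width = |51.934° − 50.891°| = 1.043°.

1.04°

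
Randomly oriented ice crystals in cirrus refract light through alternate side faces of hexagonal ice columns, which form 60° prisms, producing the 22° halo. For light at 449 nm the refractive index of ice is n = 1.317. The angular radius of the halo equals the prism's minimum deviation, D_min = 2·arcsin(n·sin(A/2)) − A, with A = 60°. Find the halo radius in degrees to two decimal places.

22.37°

n·sin(A/2) = 1.317 × sin 30° = 1.317 × 0.5000 = 0.6585.
D_min = 2·arcsin(0.6585) − 60° = 2 × 41.186° − 60° = 22.371°.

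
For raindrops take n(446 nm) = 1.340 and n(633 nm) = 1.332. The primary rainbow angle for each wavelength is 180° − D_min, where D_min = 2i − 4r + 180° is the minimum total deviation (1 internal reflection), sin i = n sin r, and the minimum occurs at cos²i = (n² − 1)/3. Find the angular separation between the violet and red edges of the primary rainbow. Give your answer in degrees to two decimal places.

At 446 nm (n = 1.340): cos²i = 0.26520 → i = 59.004°, r = 39.770°, D_min = 138.929°, rainbow angle = 41.071°.
At 633 nm (n = 1.332): cos²i = 0.25807 → i = 59.469°, r = 40.290°, D_min = 137.776°, rainbow angle = 42.224°.
Angular width = |41.071° − 42.224°| = 1.153°.

1.15°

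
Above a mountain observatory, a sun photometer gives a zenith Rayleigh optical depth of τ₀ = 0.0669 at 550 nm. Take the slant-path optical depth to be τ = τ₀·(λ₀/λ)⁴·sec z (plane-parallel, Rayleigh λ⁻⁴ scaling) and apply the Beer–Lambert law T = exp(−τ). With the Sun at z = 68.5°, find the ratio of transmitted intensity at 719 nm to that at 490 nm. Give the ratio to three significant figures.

1.26

Airmass: sec 68.5° = 2.7285.
τ(719 nm) = 0.0669 × (550/719)⁴ × 2.7285 = 0.0669 × 0.3424 × 2.7285 = 0.0625.
τ(490 nm) = 0.0669 × (550/490)⁴ × 2.7285 = 0.0669 × 1.5873 × 2.7285 = 0.2897.
T(719)/T(490) = exp(τ_B − τ_A) = exp(0.2272) = 1.2551.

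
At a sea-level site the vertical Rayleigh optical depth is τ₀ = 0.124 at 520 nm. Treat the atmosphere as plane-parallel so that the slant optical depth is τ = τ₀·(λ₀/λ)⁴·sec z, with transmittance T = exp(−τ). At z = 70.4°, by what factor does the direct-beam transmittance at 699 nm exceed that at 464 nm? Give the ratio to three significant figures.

1.60

Airmass: sec 70.4° = 2.9811.
τ(699 nm) = 0.124 × (520/699)⁴ × 2.9811 = 0.124 × 0.3063 × 2.9811 = 0.1132.
τ(464 nm) = 0.124 × (520/464)⁴ × 2.9811 = 0.124 × 1.5774 × 2.9811 = 0.5831.
T(699)/T(464) = exp(τ_B − τ_A) = exp(0.4699) = 1.5998.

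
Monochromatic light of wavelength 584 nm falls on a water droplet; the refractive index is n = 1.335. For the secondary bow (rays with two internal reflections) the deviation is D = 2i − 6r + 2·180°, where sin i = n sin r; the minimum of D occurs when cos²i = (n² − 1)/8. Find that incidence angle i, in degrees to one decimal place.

cos²i = (1.335² − 1)/8 = (1.78222 − 1)/8 = 0.09778.
cos i = 0.31269, so i = 71.778°.

71.8°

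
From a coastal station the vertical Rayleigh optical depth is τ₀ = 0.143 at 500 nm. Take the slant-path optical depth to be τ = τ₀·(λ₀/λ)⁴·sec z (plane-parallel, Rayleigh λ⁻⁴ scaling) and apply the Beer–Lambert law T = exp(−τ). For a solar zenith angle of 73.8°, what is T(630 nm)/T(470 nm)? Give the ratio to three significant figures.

1.57

Airmass: sec 73.8° = 3.5843.
τ(630 nm) = 0.143 × (500/630)⁴ × 3.5843 = 0.143 × 0.3968 × 3.5843 = 0.2034.
τ(470 nm) = 0.143 × (500/470)⁴ × 3.5843 = 0.143 × 1.2808 × 3.5843 = 0.6565.
T(630)/T(470) = exp(τ_B − τ_A) = exp(0.4531) = 1.5732.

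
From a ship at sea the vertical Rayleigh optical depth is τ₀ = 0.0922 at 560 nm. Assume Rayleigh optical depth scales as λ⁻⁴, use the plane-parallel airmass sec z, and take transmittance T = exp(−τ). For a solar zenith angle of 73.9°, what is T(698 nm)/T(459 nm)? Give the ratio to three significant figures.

Airmass: sec 73.9° = 3.6060.
τ(698 nm) = 0.0922 × (560/698)⁴ × 3.6060 = 0.0922 × 0.4143 × 3.6060 = 0.1377.
τ(459 nm) = 0.0922 × (560/459)⁴ × 3.6060 = 0.0922 × 2.2157 × 3.6060 = 0.7366.
T(698)/T(459) = exp(τ_B − τ_A) = exp(0.5989) = 1.8201.

1.82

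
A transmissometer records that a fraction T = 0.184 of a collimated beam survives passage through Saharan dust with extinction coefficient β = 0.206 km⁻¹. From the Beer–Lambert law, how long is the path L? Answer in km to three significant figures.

8.22 km

Beer–Lambert: T = exp(−βL) ⇒ L = −ln(T)/β = −ln(0.184)/0.206 = 1.6928/0.206 = 8.218 km.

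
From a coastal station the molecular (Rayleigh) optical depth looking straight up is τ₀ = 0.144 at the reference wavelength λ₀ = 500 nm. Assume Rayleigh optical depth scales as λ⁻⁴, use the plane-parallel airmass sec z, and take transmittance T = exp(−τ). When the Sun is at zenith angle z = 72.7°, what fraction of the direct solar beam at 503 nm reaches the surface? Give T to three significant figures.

0.623

sec 72.7° = 3.3628.
τ = 0.144 × (500/503)⁴ × 3.3628 = 0.144 × 0.9764 × 3.3628 = 0.4728.
T = exp(−0.4728) = 0.6233.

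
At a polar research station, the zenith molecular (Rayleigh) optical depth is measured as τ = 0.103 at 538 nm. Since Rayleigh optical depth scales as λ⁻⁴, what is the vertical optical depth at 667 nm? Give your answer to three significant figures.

0.0436

τ(667 nm) = τ(538 nm) × (538/667)⁴ = 0.103 × (0.8066)⁴ = 0.103 × 0.4233 = 0.0436.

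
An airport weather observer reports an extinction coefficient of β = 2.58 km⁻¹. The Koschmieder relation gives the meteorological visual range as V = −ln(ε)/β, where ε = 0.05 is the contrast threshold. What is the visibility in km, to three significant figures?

1.16 km

V = −ln(0.05) / 2.58 = 2.996 / 2.58 = 1.1611 km.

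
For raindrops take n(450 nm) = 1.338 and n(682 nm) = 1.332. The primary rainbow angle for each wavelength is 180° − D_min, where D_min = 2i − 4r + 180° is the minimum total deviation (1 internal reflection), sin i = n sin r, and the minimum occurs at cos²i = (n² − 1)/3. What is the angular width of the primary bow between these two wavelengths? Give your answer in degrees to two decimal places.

At 450 nm (n = 1.338): cos²i = 0.26341 → i = 59.120°, r = 39.899°, D_min = 138.643°, rainbow angle = 41.357°.
At 682 nm (n = 1.332): cos²i = 0.25807 → i = 59.469°, r = 40.290°, D_min = 137.776°, rainbow angle = 42.224°.
Angular width = |41.357° − 42.224°| = 0.867°.

0.87°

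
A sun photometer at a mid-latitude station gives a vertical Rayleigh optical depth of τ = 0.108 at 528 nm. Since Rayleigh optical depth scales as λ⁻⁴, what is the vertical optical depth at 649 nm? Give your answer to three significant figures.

τ(649 nm) = τ(528 nm) × (528/649)⁴ = 0.108 × (0.8136)⁴ = 0.108 × 0.4381 = 0.0473.

0.0473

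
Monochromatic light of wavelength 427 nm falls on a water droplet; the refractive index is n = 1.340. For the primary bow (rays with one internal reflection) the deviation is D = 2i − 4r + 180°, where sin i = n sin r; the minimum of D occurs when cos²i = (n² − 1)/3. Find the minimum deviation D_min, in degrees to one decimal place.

cos²i = (1.79560 − 1)/3 = 0.26520; i = arccos(0.51498) = 59.004°.
sin r = sin 59.004°/1.340 = 0.63971; r = 39.770°.
D_min = 2·59.004° − 4·39.770° + 180° = 138.929°.

138.9°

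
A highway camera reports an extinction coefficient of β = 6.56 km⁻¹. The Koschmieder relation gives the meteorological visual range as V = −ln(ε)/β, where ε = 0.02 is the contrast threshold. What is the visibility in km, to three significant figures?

0.596 km

V = −ln(0.02) / 6.56 = 3.912 / 6.56 = 0.5963 km.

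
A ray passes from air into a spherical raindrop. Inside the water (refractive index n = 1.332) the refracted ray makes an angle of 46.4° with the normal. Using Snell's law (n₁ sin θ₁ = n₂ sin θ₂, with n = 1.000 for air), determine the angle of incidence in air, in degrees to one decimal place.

74.7°

Snell: sin θ_i = n · sin θ_r = 1.332 × sin 46.4° = 1.332 × 0.7242 = 0.9646.
θ_i = arcsin(0.9646) = 74.71°.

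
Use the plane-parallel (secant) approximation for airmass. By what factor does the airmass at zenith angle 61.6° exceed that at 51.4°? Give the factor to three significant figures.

1.31

X(61.6°)/X(51.4°) = sec 61.6° / sec 51.4° = cos 51.4° / cos 61.6° = 0.6239/0.4756 = 1.3117.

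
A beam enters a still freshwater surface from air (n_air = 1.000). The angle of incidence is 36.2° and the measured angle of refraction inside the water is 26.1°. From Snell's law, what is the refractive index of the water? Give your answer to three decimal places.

1.342

n = sin θ_i / sin θ_r = sin 36.2° / sin 26.1° = 0.5906 / 0.4399 = 1.3425.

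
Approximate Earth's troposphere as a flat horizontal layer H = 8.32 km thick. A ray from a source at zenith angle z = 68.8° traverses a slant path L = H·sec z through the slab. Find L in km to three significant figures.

sec z = 1/cos 68.8° = 2.7653.
L = 8.32 × 2.7653 = 23.007 km.

23.0 km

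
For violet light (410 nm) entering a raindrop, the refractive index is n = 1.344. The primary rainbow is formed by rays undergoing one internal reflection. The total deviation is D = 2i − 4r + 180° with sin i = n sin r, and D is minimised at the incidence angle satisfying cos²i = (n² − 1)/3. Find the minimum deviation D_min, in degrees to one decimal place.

139.5°

cos²i = (1.80634 − 1)/3 = 0.26878; i = arccos(0.51844) = 58.772°.
sin r = sin 58.772°/1.344 = 0.63625; r = 39.512°.
D_min = 2·58.772° − 4·39.512° + 180° = 139.495°.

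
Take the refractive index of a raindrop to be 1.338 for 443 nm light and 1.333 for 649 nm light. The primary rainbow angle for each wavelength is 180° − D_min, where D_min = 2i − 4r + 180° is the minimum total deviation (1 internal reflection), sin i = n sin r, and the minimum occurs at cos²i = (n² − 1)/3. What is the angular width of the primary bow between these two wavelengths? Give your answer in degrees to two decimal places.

At 443 nm (n = 1.338): cos²i = 0.26341 → i = 59.120°, r = 39.899°, D_min = 138.643°, rainbow angle = 41.357°.
At 649 nm (n = 1.333): cos²i = 0.25896 → i = 59.410°, r = 40.225°, D_min = 137.922°, rainbow angle = 42.078°.
Angular width = |41.357° − 42.078°| = 0.722°.

0.72°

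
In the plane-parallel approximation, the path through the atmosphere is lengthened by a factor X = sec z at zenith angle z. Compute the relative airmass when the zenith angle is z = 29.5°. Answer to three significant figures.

1.15

X = sec z = 1/cos 29.5° = 1/0.8704 = 1.1490.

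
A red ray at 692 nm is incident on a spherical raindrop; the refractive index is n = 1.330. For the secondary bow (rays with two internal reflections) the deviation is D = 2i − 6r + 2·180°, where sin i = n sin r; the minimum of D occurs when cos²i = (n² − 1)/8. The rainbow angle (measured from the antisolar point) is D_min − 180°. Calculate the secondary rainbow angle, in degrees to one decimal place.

50.1°

cos²i = (1.76890 − 1)/8 = 0.09611; i = arccos(0.31002) = 71.940°.
sin r = sin 71.940°/1.330 = 0.71483; r = 45.630°.
D_min = 2·71.940° − 6·45.630° + 360° = 230.101°.
Rainbow angle = D_min − 180° = 50.101°.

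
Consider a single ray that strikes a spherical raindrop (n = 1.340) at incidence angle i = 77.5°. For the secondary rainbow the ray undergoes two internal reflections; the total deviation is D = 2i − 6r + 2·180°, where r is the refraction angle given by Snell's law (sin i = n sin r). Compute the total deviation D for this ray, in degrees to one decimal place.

234.4°

sin r = sin 77.5° / 1.340 = 0.9763/1.340 = 0.7286; r = 46.77°.
D = 2·77.5° − 6·46.77° + 2·180° = 155.00° − 280.60° + 360° = 234.40°.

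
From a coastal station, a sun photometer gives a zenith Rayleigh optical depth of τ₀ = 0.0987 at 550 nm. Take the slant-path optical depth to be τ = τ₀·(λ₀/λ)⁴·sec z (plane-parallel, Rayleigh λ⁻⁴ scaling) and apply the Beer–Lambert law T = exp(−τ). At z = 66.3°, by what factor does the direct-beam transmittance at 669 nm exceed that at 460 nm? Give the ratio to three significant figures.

1.48

Airmass: sec 66.3° = 2.4879.
τ(669 nm) = 0.0987 × (550/669)⁴ × 2.4879 = 0.0987 × 0.4568 × 2.4879 = 0.1122.
τ(460 nm) = 0.0987 × (550/460)⁴ × 2.4879 = 0.0987 × 2.0437 × 2.4879 = 0.5018.
T(669)/T(460) = exp(τ_B − τ_A) = exp(0.3897) = 1.4765.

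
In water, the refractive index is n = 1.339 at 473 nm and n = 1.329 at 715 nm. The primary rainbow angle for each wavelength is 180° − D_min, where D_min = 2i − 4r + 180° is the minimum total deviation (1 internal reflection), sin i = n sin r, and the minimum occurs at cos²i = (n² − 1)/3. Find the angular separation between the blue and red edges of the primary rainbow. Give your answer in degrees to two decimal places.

At 473 nm (n = 1.339): cos²i = 0.26431 → i = 59.062°, r = 39.834°, D_min = 138.786°, rainbow angle = 41.214°.
At 715 nm (n = 1.329): cos²i = 0.25541 → i = 59.643°, r = 40.487°, D_min = 137.337°, rainbow angle = 42.663°.
Angular width = |41.214° − 42.663°| = 1.450°.

1.45°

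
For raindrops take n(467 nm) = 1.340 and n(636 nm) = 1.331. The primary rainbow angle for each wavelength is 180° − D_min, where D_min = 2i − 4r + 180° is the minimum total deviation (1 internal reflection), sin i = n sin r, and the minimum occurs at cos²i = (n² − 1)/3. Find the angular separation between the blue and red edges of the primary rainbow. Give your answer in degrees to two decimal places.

1.30°

At 467 nm (n = 1.340): cos²i = 0.26520 → i = 59.004°, r = 39.770°, D_min = 138.929°, rainbow angle = 41.071°.
At 636 nm (n = 1.331): cos²i = 0.25719 → i = 59.527°, r = 40.356°, D_min = 137.630°, rainbow angle = 42.370°.
Angular width = |41.071° − 42.370°| = 1.299°.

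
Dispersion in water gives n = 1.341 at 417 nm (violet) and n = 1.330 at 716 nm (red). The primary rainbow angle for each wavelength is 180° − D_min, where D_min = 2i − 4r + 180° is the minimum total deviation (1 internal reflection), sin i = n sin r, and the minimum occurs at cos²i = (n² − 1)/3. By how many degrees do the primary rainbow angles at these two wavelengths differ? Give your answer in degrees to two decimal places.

At 417 nm (n = 1.341): cos²i = 0.26609 → i = 58.946°, r = 39.705°, D_min = 139.071°, rainbow angle = 40.929°.
At 716 nm (n = 1.330): cos²i = 0.25630 → i = 59.585°, r = 40.422°, D_min = 137.484°, rainbow angle = 42.516°.
Angular width = |40.929° − 42.516°| = 1.588°.

1.59°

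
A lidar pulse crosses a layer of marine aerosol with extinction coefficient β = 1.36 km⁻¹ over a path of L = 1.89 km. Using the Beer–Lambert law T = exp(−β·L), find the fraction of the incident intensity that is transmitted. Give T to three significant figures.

0.0765

τ = β·L = 1.36 × 1.89 = 2.5704.
T = exp(−2.5704) = 0.0765.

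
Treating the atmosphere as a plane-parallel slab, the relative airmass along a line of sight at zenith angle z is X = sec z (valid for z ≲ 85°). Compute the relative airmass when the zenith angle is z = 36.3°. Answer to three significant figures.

X = sec z = 1/cos 36.3° = 1/0.8059 = 1.2408.

1.24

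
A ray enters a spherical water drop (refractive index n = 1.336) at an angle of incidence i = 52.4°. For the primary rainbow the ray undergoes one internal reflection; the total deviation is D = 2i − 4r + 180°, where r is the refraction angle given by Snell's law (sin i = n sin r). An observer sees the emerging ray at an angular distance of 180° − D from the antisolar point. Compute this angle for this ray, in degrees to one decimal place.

sin r = sin 52.4° / 1.336 = 0.7923/1.336 = 0.5930; r = 36.37°.
D = 2·52.4° − 4·36.37° + 180° = 104.80° − 145.49° + 180° = 139.31°.
Angle from antisolar point = 180° − D = 40.69°.

40.7°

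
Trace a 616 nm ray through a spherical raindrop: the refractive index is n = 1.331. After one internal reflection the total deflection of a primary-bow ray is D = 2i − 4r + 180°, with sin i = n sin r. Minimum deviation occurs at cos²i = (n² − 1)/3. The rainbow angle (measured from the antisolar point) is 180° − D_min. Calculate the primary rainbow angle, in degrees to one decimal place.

cos²i = (1.77156 − 1)/3 = 0.25719; i = arccos(0.50714) = 59.527°.
sin r = sin 59.527°/1.331 = 0.64753; r = 40.356°.
D_min = 2·59.527° − 4·40.356° + 180° = 137.630°.
Rainbow angle = 180° − D_min = 42.370°.

42.4°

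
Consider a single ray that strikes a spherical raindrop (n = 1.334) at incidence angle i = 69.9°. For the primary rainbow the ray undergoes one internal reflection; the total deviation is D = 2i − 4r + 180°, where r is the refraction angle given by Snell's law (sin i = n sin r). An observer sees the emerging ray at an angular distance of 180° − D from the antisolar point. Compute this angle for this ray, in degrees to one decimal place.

sin r = sin 69.9° / 1.334 = 0.9391/1.334 = 0.7040; r = 44.75°.
D = 2·69.9° − 4·44.75° + 180° = 139.80° − 178.99° + 180° = 140.81°.
Angle from antisolar point = 180° − D = 39.19°.

39.2°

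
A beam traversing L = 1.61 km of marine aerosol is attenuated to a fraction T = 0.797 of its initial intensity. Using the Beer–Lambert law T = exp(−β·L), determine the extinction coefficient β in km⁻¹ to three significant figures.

Beer–Lambert: T = exp(−βL) ⇒ β = −ln(T)/L = −ln(0.797)/1.61 = 0.2269/1.61 = 0.1409 km⁻¹.

0.141 km⁻¹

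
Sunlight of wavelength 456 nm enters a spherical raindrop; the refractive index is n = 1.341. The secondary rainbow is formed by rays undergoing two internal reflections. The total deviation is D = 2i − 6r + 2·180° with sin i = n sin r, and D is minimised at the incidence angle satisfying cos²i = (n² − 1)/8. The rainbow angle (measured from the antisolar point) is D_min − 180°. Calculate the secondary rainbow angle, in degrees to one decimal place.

53.0°

cos²i = (1.79828 − 1)/8 = 0.09979; i = arccos(0.31589) = 71.586°.
sin r = sin 71.586°/1.341 = 0.70753; r = 45.034°.
D_min = 2·71.586° − 6·45.034° + 360° = 232.966°.
Rainbow angle = D_min − 180° = 52.966°.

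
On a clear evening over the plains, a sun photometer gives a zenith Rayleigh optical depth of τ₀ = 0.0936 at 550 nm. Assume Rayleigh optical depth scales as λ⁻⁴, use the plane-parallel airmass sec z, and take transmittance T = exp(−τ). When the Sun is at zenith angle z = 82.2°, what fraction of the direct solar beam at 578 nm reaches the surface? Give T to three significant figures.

0.568

sec 82.2° = 7.3684.
τ = 0.0936 × (550/578)⁴ × 7.3684 = 0.0936 × 0.8199 × 7.3684 = 0.5654.
T = exp(−0.5654) = 0.5681.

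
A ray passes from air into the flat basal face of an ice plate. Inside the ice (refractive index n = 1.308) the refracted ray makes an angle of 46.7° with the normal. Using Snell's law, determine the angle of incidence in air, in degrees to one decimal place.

Snell: sin θ_i = n · sin θ_r = 1.308 × sin 46.7° = 1.308 × 0.7278 = 0.9519.
θ_i = arcsin(0.9519) = 72.16°.

72.2°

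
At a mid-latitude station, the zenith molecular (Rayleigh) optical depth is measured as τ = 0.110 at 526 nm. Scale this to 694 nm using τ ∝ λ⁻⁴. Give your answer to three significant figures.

τ(694 nm) = τ(526 nm) × (526/694)⁴ = 0.110 × (0.7579)⁴ = 0.110 × 0.3300 = 0.0363.

0.0363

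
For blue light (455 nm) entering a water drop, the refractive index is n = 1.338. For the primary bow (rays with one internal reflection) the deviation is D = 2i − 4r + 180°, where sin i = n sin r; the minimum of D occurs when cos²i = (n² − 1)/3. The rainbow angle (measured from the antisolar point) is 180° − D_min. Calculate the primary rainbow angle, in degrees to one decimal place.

41.4°

cos²i = (1.79024 − 1)/3 = 0.26341; i = arccos(0.51324) = 59.120°.
sin r = sin 59.120°/1.338 = 0.64144; r = 39.899°.
D_min = 2·59.120° − 4·39.899° + 180° = 138.643°.
Rainbow angle = 180° − D_min = 41.357°.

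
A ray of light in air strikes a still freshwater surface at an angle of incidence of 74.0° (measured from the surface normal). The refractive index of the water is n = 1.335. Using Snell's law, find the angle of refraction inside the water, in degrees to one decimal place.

Snell: sin θ_r = sin θ_i / n = sin 74.0° / 1.335 = 0.9613 / 1.335 = 0.7200.
θ_r = arcsin(0.7200) = 46.06°.

46.1°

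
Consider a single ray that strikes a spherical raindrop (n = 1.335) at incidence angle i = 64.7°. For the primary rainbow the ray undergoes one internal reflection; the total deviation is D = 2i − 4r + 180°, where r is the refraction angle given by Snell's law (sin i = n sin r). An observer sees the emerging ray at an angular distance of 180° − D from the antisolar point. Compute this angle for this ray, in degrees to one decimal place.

sin r = sin 64.7° / 1.335 = 0.9041/1.335 = 0.6772; r = 42.63°.
D = 2·64.7° − 4·42.63° + 180° = 129.40° − 170.51° + 180° = 138.89°.
Angle from antisolar point = 180° − D = 41.11°.

41.1°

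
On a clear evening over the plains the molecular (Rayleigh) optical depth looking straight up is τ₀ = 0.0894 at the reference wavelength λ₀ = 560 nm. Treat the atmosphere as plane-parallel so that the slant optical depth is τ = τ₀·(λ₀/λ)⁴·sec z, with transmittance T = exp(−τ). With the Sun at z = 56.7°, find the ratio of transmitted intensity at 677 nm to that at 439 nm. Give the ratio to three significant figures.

Airmass: sec 56.7° = 1.8214.
τ(677 nm) = 0.0894 × (560/677)⁴ × 1.8214 = 0.0894 × 0.4682 × 1.8214 = 0.0762.
τ(439 nm) = 0.0894 × (560/439)⁴ × 1.8214 = 0.0894 × 2.6479 × 1.8214 = 0.4312.
T(677)/T(439) = exp(τ_B − τ_A) = exp(0.3549) = 1.4261.

1.43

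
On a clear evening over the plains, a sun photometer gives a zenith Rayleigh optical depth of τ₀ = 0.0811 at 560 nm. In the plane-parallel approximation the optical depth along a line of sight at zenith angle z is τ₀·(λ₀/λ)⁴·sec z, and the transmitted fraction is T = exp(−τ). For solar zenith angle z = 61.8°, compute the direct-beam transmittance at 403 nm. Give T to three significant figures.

0.527

sec 61.8° = 2.1162.
τ = 0.0811 × (560/403)⁴ × 2.1162 = 0.0811 × 3.7285 × 2.1162 = 0.6399.
T = exp(−0.6399) = 0.5274.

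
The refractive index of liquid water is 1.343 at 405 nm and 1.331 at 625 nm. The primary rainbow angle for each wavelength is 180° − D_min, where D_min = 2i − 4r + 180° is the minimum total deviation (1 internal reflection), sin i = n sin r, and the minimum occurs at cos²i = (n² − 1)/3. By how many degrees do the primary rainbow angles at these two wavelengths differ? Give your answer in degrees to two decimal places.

1.72°

At 405 nm (n = 1.343): cos²i = 0.26788 → i = 58.830°, r = 39.577°, D_min = 139.354°, rainbow angle = 40.646°.
At 625 nm (n = 1.331): cos²i = 0.25719 → i = 59.527°, r = 40.356°, D_min = 137.630°, rainbow angle = 42.370°.
Angular width = |40.646° − 42.370°| = 1.724°.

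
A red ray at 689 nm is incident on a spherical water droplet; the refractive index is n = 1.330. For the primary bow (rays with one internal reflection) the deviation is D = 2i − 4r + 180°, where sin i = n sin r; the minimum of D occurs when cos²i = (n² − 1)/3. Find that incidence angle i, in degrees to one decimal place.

59.6°

cos²i = (1.330² − 1)/3 = (1.76890 − 1)/3 = 0.25630.
cos i = 0.50626, so i = 59.585°.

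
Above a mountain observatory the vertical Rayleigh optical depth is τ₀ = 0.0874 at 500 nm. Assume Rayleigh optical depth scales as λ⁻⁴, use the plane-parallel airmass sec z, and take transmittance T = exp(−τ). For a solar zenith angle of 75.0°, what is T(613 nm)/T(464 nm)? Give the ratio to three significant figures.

1.36

Airmass: sec 75.0° = 3.8637.
τ(613 nm) = 0.0874 × (500/613)⁴ × 3.8637 = 0.0874 × 0.4426 × 3.8637 = 0.1495.
τ(464 nm) = 0.0874 × (500/464)⁴ × 3.8637 = 0.0874 × 1.3484 × 3.8637 = 0.4553.
T(613)/T(464) = exp(τ_B − τ_A) = exp(0.3059) = 1.3578.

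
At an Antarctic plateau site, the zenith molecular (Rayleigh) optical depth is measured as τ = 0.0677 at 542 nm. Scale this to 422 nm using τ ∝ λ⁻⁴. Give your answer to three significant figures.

τ(422 nm) = τ(542 nm) × (542/422)⁴ = 0.0677 × (1.2844)⁴ = 0.0677 × 2.7211 = 0.1842.

0.184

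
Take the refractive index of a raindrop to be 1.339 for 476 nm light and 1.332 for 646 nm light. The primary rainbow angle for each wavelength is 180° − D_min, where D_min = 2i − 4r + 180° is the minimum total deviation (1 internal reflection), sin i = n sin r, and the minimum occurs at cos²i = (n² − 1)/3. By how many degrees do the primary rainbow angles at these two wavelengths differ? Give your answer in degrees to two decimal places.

At 476 nm (n = 1.339): cos²i = 0.26431 → i = 59.062°, r = 39.834°, D_min = 138.786°, rainbow angle = 41.214°.
At 646 nm (n = 1.332): cos²i = 0.25807 → i = 59.469°, r = 40.290°, D_min = 137.776°, rainbow angle = 42.224°.
Angular width = |41.214° − 42.224°| = 1.010°.

1.01°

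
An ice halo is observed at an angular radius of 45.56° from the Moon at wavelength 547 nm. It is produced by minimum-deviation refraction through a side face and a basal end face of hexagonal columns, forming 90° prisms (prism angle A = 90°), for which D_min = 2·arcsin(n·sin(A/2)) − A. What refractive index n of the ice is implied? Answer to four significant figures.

1.309

Rearranging: n = sin((D_min + A)/2) / sin(A/2).
(D_min + A)/2 = (45.56° + 90°)/2 = 67.780°.
n = sin 67.780° / sin 45° = 0.9257 / 0.7071 = 1.3092.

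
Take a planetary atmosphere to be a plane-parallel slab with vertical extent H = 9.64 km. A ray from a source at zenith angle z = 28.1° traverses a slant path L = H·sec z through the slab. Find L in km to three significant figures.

sec z = 1/cos 28.1° = 1.1336.
L = 9.64 × 1.1336 = 10.928 km.

10.9 km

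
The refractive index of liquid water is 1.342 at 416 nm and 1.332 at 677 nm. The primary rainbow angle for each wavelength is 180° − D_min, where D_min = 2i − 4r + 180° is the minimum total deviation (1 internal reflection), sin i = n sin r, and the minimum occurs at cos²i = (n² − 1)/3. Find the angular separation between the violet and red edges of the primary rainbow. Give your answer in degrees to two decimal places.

1.44°

At 416 nm (n = 1.342): cos²i = 0.26699 → i = 58.888°, r = 39.641°, D_min = 139.213°, rainbow angle = 40.787°.
At 677 nm (n = 1.332): cos²i = 0.25807 → i = 59.469°, r = 40.290°, D_min = 137.776°, rainbow angle = 42.224°.
Angular width = |40.787° − 42.224°| = 1.437°.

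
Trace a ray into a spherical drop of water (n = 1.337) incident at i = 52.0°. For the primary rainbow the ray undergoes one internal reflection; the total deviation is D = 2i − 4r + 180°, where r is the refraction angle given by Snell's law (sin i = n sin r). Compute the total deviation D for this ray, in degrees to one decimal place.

139.5°

sin r = sin 52.0° / 1.337 = 0.7880/1.337 = 0.5894; r = 36.11°.
D = 2·52.0° − 4·36.11° + 180° = 104.00° − 144.45° + 180° = 139.55°.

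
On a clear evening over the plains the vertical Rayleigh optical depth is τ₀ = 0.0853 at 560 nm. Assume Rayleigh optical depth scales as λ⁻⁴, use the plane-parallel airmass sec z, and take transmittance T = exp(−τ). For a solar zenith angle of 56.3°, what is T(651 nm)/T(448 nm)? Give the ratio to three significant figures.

Airmass: sec 56.3° = 1.8023.
τ(651 nm) = 0.0853 × (560/651)⁴ × 1.8023 = 0.0853 × 0.5476 × 1.8023 = 0.0842.
τ(448 nm) = 0.0853 × (560/448)⁴ × 1.8023 = 0.0853 × 2.4414 × 1.8023 = 0.3753.
T(651)/T(448) = exp(τ_B − τ_A) = exp(0.2912) = 1.3380.

1.34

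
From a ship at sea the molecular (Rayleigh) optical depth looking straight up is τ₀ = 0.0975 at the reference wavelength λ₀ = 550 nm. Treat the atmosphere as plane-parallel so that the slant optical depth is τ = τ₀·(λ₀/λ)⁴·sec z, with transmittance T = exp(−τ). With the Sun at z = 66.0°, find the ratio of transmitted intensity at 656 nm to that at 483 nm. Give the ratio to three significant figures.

Airmass: sec 66.0° = 2.4586.
τ(656 nm) = 0.0975 × (550/656)⁴ × 2.4586 = 0.0975 × 0.4941 × 2.4586 = 0.1184.
τ(483 nm) = 0.0975 × (550/483)⁴ × 2.4586 = 0.0975 × 1.6814 × 2.4586 = 0.4030.
T(656)/T(483) = exp(τ_B − τ_A) = exp(0.2846) = 1.3292.

1.33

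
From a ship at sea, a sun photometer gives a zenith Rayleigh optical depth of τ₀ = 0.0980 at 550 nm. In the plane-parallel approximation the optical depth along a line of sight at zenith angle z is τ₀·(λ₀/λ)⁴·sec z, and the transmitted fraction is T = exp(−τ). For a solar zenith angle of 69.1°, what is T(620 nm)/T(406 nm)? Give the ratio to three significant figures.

Airmass: sec 69.1° = 2.8032.
τ(620 nm) = 0.0980 × (550/620)⁴ × 2.8032 = 0.0980 × 0.6193 × 2.8032 = 0.1701.
τ(406 nm) = 0.0980 × (550/406)⁴ × 2.8032 = 0.0980 × 3.3678 × 2.8032 = 0.9252.
T(620)/T(406) = exp(τ_B − τ_A) = exp(0.7551) = 2.1277.

2.13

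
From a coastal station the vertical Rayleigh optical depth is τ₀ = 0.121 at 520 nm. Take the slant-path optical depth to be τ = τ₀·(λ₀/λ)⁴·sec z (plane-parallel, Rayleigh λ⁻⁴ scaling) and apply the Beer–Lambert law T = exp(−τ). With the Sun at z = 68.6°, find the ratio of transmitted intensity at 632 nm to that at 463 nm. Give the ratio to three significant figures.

Airmass: sec 68.6° = 2.7407.
τ(632 nm) = 0.121 × (520/632)⁴ × 2.7407 = 0.121 × 0.4583 × 2.7407 = 0.1520.
τ(463 nm) = 0.121 × (520/463)⁴ × 2.7407 = 0.121 × 1.5911 × 2.7407 = 0.5276.
T(632)/T(463) = exp(τ_B − τ_A) = exp(0.3756) = 1.4559.

1.46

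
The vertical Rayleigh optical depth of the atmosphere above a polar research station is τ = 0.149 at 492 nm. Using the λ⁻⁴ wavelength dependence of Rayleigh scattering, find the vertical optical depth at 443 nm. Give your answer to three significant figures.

0.227

τ(443 nm) = τ(492 nm) × (492/443)⁴ = 0.149 × (1.1106)⁴ = 0.149 × 1.5214 = 0.2267.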